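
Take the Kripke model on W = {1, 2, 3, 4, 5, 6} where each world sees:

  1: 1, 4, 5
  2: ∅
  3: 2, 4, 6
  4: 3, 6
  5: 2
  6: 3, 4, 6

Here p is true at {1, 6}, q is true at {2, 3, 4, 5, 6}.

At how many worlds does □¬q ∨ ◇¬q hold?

1: □¬q is F, ◇¬q is T. ✓
2: □¬q is T, ◇¬q is F. ✓
3: □¬q is F, ◇¬q is F. ✗
4: □¬q is F, ◇¬q is F. ✗
5: □¬q is F, ◇¬q is F. ✗
6: □¬q is F, ◇¬q is F. ✗
Satisfying worlds: {1, 2}.

2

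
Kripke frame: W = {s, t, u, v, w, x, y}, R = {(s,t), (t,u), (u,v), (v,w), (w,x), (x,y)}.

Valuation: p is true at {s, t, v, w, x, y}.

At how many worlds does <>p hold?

5

s: successors {t}; p there: t:T. ✓
t: successors {u}; p there: u:F. ✗
u: successors {v}; p there: v:T. ✓
v: successors {w}; p there: w:T. ✓
w: successors {x}; p there: x:T. ✓
x: successors {y}; p there: y:T. ✓
y: no successors, so <>p fails. ✗
Satisfying worlds: {s, u, v, w, x}.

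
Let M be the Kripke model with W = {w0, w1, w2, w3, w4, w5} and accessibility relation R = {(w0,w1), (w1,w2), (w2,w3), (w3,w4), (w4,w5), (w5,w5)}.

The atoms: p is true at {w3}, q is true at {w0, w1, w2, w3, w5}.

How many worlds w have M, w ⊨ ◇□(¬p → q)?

5

w0: successors {w1}; □(¬p → q) there: w1:T. ✓
w1: successors {w2}; □(¬p → q) there: w2:T. ✓
w2: successors {w3}; □(¬p → q) there: w3:F. ✗
w3: successors {w4}; □(¬p → q) there: w4:T. ✓
w4: successors {w5}; □(¬p → q) there: w5:T. ✓
w5: successors {w5}; □(¬p → q) there: w5:T. ✓
Satisfying worlds: {w0, w1, w3, w4, w5}.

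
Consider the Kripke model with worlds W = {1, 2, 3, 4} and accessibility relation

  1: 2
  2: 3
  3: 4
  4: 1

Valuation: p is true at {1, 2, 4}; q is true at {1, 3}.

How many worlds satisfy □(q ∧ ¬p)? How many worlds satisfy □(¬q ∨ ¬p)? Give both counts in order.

1 and 3

For □(q ∧ ¬p):
1: successors {2}; q ∧ ¬p there: 2:F. ✗
2: successors {3}; q ∧ ¬p there: 3:T. ✓
3: successors {4}; q ∧ ¬p there: 4:F. ✗
4: successors {1}; q ∧ ¬p there: 1:F. ✗
— 1 world.
For □(¬q ∨ ¬p):
1: successors {2}; ¬q ∨ ¬p there: 2:T. ✓
2: successors {3}; ¬q ∨ ¬p there: 3:T. ✓
3: successors {4}; ¬q ∨ ¬p there: 4:T. ✓
4: successors {1}; ¬q ∨ ¬p there: 1:F. ✗
— 3 worlds.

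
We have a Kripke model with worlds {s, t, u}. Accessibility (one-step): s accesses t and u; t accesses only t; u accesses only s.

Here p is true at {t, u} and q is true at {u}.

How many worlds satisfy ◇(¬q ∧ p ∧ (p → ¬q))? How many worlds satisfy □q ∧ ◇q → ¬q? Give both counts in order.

2 and 3

For ◇(¬q ∧ p ∧ (p → ¬q)):
s: successors {t, u}; ¬q ∧ p ∧ (p → ¬q) there: t:T, u:F. ✓
t: successors {t}; ¬q ∧ p ∧ (p → ¬q) there: t:T. ✓
u: successors {s}; ¬q ∧ p ∧ (p → ¬q) there: s:F. ✗
— 2 worlds.
For □q ∧ ◇q → ¬q:
s: □q ∧ ◇q is F, ¬q is T. ✓
t: □q ∧ ◇q is F, ¬q is T. ✓
u: □q ∧ ◇q is F, ¬q is F. ✓
— 3 worlds.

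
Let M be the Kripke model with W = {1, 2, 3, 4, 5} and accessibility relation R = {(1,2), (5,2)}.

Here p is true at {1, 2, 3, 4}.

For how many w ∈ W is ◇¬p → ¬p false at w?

1: ◇¬p is F, ¬p is F. ✓
2: ◇¬p is F, ¬p is F. ✓
3: ◇¬p is F, ¬p is F. ✓
4: ◇¬p is F, ¬p is F. ✓
5: ◇¬p is F, ¬p is T. ✓
Satisfying worlds: {1, 2, 3, 4, 5}.
So ◇¬p → ¬p fails at the other 0 worlds.

0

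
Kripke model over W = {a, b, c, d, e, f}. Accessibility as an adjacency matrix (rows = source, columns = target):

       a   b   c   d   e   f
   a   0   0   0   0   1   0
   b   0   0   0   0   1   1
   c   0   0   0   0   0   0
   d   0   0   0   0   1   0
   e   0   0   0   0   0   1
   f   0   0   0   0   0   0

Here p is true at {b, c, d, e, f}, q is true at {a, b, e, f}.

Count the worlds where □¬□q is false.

4

a: successors {e}; ¬□q there: e:F. ✗
b: successors {e, f}; ¬□q there: e:F, f:F. ✗
c: no successors, so □¬□q holds vacuously. ✓
d: successors {e}; ¬□q there: e:F. ✗
e: successors {f}; ¬□q there: f:F. ✗
f: no successors, so □¬□q holds vacuously. ✓
Satisfying worlds: {c, f}.
So □¬□q fails at the other 4 worlds.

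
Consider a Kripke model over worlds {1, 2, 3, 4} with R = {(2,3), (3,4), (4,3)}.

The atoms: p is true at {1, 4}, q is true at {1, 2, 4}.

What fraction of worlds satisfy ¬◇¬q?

1/2

1: ◇¬q is F. ✓
2: ◇¬q is T. ✗
3: ◇¬q is F. ✓
4: ◇¬q is T. ✗
That's 2 of 4 worlds, so 2/4 = 1/2.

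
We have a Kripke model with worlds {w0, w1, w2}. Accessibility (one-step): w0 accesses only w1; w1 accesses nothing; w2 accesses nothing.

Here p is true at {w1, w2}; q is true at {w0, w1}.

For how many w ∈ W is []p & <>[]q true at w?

1

w0: []p is T, <>[]q is T. ✓
w1: []p is T, <>[]q is F. ✗
w2: []p is T, <>[]q is F. ✗
Satisfying worlds: {w0}.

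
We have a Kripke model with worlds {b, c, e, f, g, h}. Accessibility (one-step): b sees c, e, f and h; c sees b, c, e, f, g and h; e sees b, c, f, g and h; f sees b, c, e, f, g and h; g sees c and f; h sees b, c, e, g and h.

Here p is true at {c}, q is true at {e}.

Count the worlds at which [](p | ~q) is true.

2

b: successors {c, e, f, h}; p | ~q there: c:T, e:F, f:T, h:T. ✗
c: successors {b, c, e, f, g, h}; p | ~q there: b:T, c:T, e:F, f:T, g:T, h:T. ✗
e: successors {b, c, f, g, h}; p | ~q there: b:T, c:T, f:T, g:T, h:T. ✓
f: successors {b, c, e, f, g, h}; p | ~q there: b:T, c:T, e:F, f:T, g:T, h:T. ✗
g: successors {c, f}; p | ~q there: c:T, f:T. ✓
h: successors {b, c, e, g, h}; p | ~q there: b:T, c:T, e:F, g:T, h:T. ✗
Satisfying worlds: {e, g}.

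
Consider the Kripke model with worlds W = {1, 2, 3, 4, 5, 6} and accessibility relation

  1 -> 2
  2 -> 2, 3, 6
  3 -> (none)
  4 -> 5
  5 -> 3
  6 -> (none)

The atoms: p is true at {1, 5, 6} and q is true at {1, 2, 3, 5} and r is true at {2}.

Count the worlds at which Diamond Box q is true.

1: successors {2}; Box q there: 2:F. ✗
2: successors {2, 3, 6}; Box q there: 2:F, 3:T, 6:T. ✓
3: no successors, so Diamond Box q fails. ✗
4: successors {5}; Box q there: 5:T. ✓
5: successors {3}; Box q there: 3:T. ✓
6: no successors, so Diamond Box q fails. ✗
Satisfying worlds: {2, 4, 5}.

3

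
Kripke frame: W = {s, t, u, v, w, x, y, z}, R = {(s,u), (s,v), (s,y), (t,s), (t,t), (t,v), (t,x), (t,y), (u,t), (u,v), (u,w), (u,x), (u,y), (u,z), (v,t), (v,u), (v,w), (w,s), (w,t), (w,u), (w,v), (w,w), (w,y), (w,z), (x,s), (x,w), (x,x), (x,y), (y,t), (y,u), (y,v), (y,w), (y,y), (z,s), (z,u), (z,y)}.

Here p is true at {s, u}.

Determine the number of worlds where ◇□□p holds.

s: successors {u, v, y}; □□p there: u:F, v:F, y:F. ✗
t: successors {s, t, v, x, y}; □□p there: s:F, t:F, v:F, x:F, y:F. ✗
u: successors {t, v, w, x, y, z}; □□p there: t:F, v:F, w:F, x:F, y:F, z:F. ✗
v: successors {t, u, w}; □□p there: t:F, u:F, w:F. ✗
w: successors {s, t, u, v, w, y, z}; □□p there: s:F, t:F, u:F, v:F, w:F, y:F, z:F. ✗
x: successors {s, w, x, y}; □□p there: s:F, w:F, x:F, y:F. ✗
y: successors {t, u, v, w, y}; □□p there: t:F, u:F, v:F, w:F, y:F. ✗
z: successors {s, u, y}; □□p there: s:F, u:F, y:F. ✗
Satisfying worlds: ∅.

0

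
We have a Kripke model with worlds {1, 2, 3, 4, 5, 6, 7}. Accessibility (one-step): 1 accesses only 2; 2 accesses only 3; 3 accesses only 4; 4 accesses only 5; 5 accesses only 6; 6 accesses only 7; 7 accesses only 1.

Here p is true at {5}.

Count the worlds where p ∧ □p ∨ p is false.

1: p ∧ □p is F, p is F. ✗
2: p ∧ □p is F, p is F. ✗
3: p ∧ □p is F, p is F. ✗
4: p ∧ □p is F, p is F. ✗
5: p ∧ □p is F, p is T. ✓
6: p ∧ □p is F, p is F. ✗
7: p ∧ □p is F, p is F. ✗
Satisfying worlds: {5}.
So p ∧ □p ∨ p fails at the other 6 worlds.

6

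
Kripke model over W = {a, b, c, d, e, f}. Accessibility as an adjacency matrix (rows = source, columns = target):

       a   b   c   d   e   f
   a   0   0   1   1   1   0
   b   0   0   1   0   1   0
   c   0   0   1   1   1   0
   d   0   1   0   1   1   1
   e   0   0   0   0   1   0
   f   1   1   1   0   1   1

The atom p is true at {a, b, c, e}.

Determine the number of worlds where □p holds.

2

a: successors {c, d, e}; p there: c:T, d:F, e:T. ✗
b: successors {c, e}; p there: c:T, e:T. ✓
c: successors {c, d, e}; p there: c:T, d:F, e:T. ✗
d: successors {b, d, e, f}; p there: b:T, d:F, e:T, f:F. ✗
e: successors {e}; p there: e:T. ✓
f: successors {a, b, c, e, f}; p there: a:T, b:T, c:T, e:T, f:F. ✗
Satisfying worlds: {b, e}.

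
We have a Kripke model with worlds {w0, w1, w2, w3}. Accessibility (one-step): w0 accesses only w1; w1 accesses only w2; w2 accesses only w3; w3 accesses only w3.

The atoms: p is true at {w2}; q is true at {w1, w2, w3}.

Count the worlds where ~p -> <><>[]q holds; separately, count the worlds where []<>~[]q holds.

4 and 0

For ~p -> <><>[]q:
w0: ~p is T, <><>[]q is T. ✓
w1: ~p is T, <><>[]q is T. ✓
w2: ~p is F, <><>[]q is T. ✓
w3: ~p is T, <><>[]q is T. ✓
— 4 worlds.
For []<>~[]q:
w0: successors {w1}; <>~[]q there: w1:F. ✗
w1: successors {w2}; <>~[]q there: w2:F. ✗
w2: successors {w3}; <>~[]q there: w3:F. ✗
w3: successors {w3}; <>~[]q there: w3:F. ✗
— 0 worlds.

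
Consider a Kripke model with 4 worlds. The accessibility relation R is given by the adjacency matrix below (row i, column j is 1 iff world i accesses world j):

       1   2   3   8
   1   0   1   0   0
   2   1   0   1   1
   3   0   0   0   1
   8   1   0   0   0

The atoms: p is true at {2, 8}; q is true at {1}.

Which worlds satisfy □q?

{8}

1: successors {2}; q there: 2:F. ✗
2: successors {1, 3, 8}; q there: 1:T, 3:F, 8:F. ✗
3: successors {8}; q there: 8:F. ✗
8: successors {1}; q there: 1:T. ✓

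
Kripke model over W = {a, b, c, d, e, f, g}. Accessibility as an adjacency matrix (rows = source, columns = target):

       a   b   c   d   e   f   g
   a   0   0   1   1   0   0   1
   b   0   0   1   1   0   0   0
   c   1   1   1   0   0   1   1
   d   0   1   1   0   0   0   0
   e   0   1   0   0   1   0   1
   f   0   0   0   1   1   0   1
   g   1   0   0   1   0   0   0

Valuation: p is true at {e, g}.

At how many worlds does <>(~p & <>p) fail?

a: successors {c, d, g}; ~p & <>p there: c:T, d:F, g:F. ✓
b: successors {c, d}; ~p & <>p there: c:T, d:F. ✓
c: successors {a, b, c, f, g}; ~p & <>p there: a:T, b:F, c:T, f:T, g:F. ✓
d: successors {b, c}; ~p & <>p there: b:F, c:T. ✓
e: successors {b, e, g}; ~p & <>p there: b:F, e:F, g:F. ✗
f: successors {d, e, g}; ~p & <>p there: d:F, e:F, g:F. ✗
g: successors {a, d}; ~p & <>p there: a:T, d:F. ✓
Satisfying worlds: {a, b, c, d, g}.
So <>(~p & <>p) fails at the other 2 worlds.

2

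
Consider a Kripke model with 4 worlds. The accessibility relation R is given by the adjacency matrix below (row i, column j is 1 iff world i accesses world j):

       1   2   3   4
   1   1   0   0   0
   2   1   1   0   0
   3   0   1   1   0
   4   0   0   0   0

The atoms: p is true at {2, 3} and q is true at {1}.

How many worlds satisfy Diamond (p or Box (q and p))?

2

1: successors {1}; p or Box (q and p) there: 1:F. ✗
2: successors {1, 2}; p or Box (q and p) there: 1:F, 2:T. ✓
3: successors {2, 3}; p or Box (q and p) there: 2:T, 3:T. ✓
4: no successors, so Diamond (p or Box (q and p)) fails. ✗
Satisfying worlds: {2, 3}.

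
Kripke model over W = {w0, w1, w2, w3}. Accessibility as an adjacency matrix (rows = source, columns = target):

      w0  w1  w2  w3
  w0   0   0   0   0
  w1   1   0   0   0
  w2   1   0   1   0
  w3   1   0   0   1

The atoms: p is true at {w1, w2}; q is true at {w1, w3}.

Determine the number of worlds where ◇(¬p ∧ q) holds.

1

w0: no successors, so ◇(¬p ∧ q) fails. ✗
w1: successors {w0}; ¬p ∧ q there: w0:F. ✗
w2: successors {w0, w2}; ¬p ∧ q there: w0:F, w2:F. ✗
w3: successors {w0, w3}; ¬p ∧ q there: w0:F, w3:T. ✓
Satisfying worlds: {w3}.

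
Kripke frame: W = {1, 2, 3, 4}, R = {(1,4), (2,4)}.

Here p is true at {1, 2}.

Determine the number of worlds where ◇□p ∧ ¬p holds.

0

1: ◇□p is T, ¬p is F. ✗
2: ◇□p is T, ¬p is F. ✗
3: ◇□p is F, ¬p is T. ✗
4: ◇□p is F, ¬p is T. ✗
Satisfying worlds: ∅.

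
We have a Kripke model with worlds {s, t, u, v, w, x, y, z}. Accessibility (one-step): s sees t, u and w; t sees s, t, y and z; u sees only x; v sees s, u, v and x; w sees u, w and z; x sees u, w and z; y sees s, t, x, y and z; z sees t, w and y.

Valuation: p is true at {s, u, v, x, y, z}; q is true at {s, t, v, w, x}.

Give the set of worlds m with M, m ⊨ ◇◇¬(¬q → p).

s: successors {t, u, w}; ◇¬(¬q → p) there: t:F, u:F, w:F. ✗
t: successors {s, t, y, z}; ◇¬(¬q → p) there: s:F, t:F, y:F, z:F. ✗
u: successors {x}; ◇¬(¬q → p) there: x:F. ✗
v: successors {s, u, v, x}; ◇¬(¬q → p) there: s:F, u:F, v:F, x:F. ✗
w: successors {u, w, z}; ◇¬(¬q → p) there: u:F, w:F, z:F. ✗
x: successors {u, w, z}; ◇¬(¬q → p) there: u:F, w:F, z:F. ✗
y: successors {s, t, x, y, z}; ◇¬(¬q → p) there: s:F, t:F, x:F, y:F, z:F. ✗
z: successors {t, w, y}; ◇¬(¬q → p) there: t:F, w:F, y:F. ✗

∅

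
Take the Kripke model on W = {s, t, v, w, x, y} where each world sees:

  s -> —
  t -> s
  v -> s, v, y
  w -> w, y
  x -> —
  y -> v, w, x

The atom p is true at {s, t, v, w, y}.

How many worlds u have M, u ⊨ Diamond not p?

s: no successors, so Diamond not p fails. ✗
t: successors {s}; not p there: s:F. ✗
v: successors {s, v, y}; not p there: s:F, v:F, y:F. ✗
w: successors {w, y}; not p there: w:F, y:F. ✗
x: no successors, so Diamond not p fails. ✗
y: successors {v, w, x}; not p there: v:F, w:F, x:T. ✓
Satisfying worlds: {y}.

1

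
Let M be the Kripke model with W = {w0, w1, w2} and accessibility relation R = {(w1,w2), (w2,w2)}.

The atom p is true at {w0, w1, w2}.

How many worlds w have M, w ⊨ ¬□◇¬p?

w0: □◇¬p is T. ✗
w1: □◇¬p is F. ✓
w2: □◇¬p is F. ✓
Satisfying worlds: {w1, w2}.

2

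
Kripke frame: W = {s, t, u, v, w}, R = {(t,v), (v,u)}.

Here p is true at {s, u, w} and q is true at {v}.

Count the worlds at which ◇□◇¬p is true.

1

s: no successors, so ◇□◇¬p fails. ✗
t: successors {v}; □◇¬p there: v:F. ✗
u: no successors, so ◇□◇¬p fails. ✗
v: successors {u}; □◇¬p there: u:T. ✓
w: no successors, so ◇□◇¬p fails. ✗
Satisfying worlds: {v}.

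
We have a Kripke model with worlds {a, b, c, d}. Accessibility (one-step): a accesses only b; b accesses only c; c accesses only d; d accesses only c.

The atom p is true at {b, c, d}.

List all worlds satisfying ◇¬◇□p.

a: successors {b}; ¬◇□p there: b:F. ✗
b: successors {c}; ¬◇□p there: c:F. ✗
c: successors {d}; ¬◇□p there: d:F. ✗
d: successors {c}; ¬◇□p there: c:F. ✗

∅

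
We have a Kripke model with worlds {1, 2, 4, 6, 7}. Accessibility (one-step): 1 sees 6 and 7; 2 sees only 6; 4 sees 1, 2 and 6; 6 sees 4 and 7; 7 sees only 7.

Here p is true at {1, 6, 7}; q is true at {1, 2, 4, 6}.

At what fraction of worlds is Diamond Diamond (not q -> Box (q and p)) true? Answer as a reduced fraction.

4/5

1: successors {6, 7}; Diamond (not q -> Box (q and p)) there: 6:T, 7:F. ✓
2: successors {6}; Diamond (not q -> Box (q and p)) there: 6:T. ✓
4: successors {1, 2, 6}; Diamond (not q -> Box (q and p)) there: 1:T, 2:T, 6:T. ✓
6: successors {4, 7}; Diamond (not q -> Box (q and p)) there: 4:T, 7:F. ✓
7: successors {7}; Diamond (not q -> Box (q and p)) there: 7:F. ✗
That's 4 of 5 worlds, so 4/5.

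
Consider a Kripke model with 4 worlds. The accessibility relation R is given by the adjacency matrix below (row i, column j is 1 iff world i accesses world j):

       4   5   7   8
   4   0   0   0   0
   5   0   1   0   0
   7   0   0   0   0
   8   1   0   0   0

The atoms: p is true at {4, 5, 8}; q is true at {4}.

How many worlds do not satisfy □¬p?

4: no successors, so □¬p holds vacuously. ✓
5: successors {5}; ¬p there: 5:F. ✗
7: no successors, so □¬p holds vacuously. ✓
8: successors {4}; ¬p there: 4:F. ✗
Satisfying worlds: {4, 7}.
So □¬p fails at the other 2 worlds.

2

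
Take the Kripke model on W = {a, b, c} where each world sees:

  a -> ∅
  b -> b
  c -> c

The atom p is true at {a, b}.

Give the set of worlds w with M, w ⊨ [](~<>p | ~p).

{a, c}

a: no successors, so [](~<>p | ~p) holds vacuously. ✓
b: successors {b}; ~<>p | ~p there: b:F. ✗
c: successors {c}; ~<>p | ~p there: c:T. ✓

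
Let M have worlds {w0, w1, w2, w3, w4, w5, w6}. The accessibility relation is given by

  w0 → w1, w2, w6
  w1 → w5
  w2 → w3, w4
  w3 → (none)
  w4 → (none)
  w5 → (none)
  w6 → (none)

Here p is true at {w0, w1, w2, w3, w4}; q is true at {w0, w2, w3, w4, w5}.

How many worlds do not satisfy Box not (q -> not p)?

2

w0: successors {w1, w2, w6}; not (q -> not p) there: w1:F, w2:T, w6:F. ✗
w1: successors {w5}; not (q -> not p) there: w5:F. ✗
w2: successors {w3, w4}; not (q -> not p) there: w3:T, w4:T. ✓
w3: no successors, so Box not (q -> not p) holds vacuously. ✓
w4: no successors, so Box not (q -> not p) holds vacuously. ✓
w5: no successors, so Box not (q -> not p) holds vacuously. ✓
w6: no successors, so Box not (q -> not p) holds vacuously. ✓
Satisfying worlds: {w2, w3, w4, w5, w6}.
So Box not (q -> not p) fails at the other 2 worlds.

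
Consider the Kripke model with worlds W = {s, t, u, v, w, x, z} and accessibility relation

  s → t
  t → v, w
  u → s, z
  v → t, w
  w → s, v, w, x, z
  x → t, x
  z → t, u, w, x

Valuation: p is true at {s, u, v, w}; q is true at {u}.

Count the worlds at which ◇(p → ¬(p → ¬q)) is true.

s: successors {t}; p → ¬(p → ¬q) there: t:T. ✓
t: successors {v, w}; p → ¬(p → ¬q) there: v:F, w:F. ✗
u: successors {s, z}; p → ¬(p → ¬q) there: s:F, z:T. ✓
v: successors {t, w}; p → ¬(p → ¬q) there: t:T, w:F. ✓
w: successors {s, v, w, x, z}; p → ¬(p → ¬q) there: s:F, v:F, w:F, x:T, z:T. ✓
x: successors {t, x}; p → ¬(p → ¬q) there: t:T, x:T. ✓
z: successors {t, u, w, x}; p → ¬(p → ¬q) there: t:T, u:T, w:F, x:T. ✓
Satisfying worlds: {s, u, v, w, x, z}.

6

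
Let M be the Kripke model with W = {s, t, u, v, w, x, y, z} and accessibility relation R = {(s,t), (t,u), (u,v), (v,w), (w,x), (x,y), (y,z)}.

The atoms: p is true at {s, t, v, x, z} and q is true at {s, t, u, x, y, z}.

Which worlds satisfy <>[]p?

s: successors {t}; []p there: t:F. ✗
t: successors {u}; []p there: u:T. ✓
u: successors {v}; []p there: v:F. ✗
v: successors {w}; []p there: w:T. ✓
w: successors {x}; []p there: x:F. ✗
x: successors {y}; []p there: y:T. ✓
y: successors {z}; []p there: z:T. ✓
z: no successors, so <>[]p fails. ✗

{t, v, x, y}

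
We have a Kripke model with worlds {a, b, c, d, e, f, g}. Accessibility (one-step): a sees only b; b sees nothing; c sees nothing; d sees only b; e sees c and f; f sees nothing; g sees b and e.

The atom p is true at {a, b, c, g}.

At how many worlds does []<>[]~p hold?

3

a: successors {b}; <>[]~p there: b:F. ✗
b: no successors, so []<>[]~p holds vacuously. ✓
c: no successors, so []<>[]~p holds vacuously. ✓
d: successors {b}; <>[]~p there: b:F. ✗
e: successors {c, f}; <>[]~p there: c:F, f:F. ✗
f: no successors, so []<>[]~p holds vacuously. ✓
g: successors {b, e}; <>[]~p there: b:F, e:T. ✗
Satisfying worlds: {b, c, f}.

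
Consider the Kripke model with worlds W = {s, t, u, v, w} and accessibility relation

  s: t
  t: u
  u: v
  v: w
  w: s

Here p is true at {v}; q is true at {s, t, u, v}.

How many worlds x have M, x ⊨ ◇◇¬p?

4

s: successors {t}; ◇¬p there: t:T. ✓
t: successors {u}; ◇¬p there: u:F. ✗
u: successors {v}; ◇¬p there: v:T. ✓
v: successors {w}; ◇¬p there: w:T. ✓
w: successors {s}; ◇¬p there: s:T. ✓
Satisfying worlds: {s, u, v, w}.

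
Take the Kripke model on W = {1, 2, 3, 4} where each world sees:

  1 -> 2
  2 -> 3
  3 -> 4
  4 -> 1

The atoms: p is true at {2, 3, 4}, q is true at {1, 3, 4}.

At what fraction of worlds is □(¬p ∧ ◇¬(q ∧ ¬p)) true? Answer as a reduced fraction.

1/4

1: successors {2}; ¬p ∧ ◇¬(q ∧ ¬p) there: 2:F. ✗
2: successors {3}; ¬p ∧ ◇¬(q ∧ ¬p) there: 3:F. ✗
3: successors {4}; ¬p ∧ ◇¬(q ∧ ¬p) there: 4:F. ✗
4: successors {1}; ¬p ∧ ◇¬(q ∧ ¬p) there: 1:T. ✓
That's 1 of 4 worlds, so 1/4.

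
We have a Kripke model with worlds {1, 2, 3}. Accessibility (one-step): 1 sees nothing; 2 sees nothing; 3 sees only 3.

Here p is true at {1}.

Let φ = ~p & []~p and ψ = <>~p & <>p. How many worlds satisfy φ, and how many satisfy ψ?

2 and 0

For ~p & []~p:
1: ~p is F, []~p is T. ✗
2: ~p is T, []~p is T. ✓
3: ~p is T, []~p is T. ✓
— 2 worlds.
For <>~p & <>p:
1: <>~p is F, <>p is F. ✗
2: <>~p is F, <>p is F. ✗
3: <>~p is T, <>p is F. ✗
— 0 worlds.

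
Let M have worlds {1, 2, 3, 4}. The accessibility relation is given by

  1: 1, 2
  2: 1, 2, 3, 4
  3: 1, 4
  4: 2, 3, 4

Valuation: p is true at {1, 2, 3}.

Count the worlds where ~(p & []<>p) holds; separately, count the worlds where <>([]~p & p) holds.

For ~(p & []<>p):
1: p & []<>p is T. ✗
2: p & []<>p is T. ✗
3: p & []<>p is T. ✗
4: p & []<>p is F. ✓
— 1 world.
For <>([]~p & p):
1: successors {1, 2}; []~p & p there: 1:F, 2:F. ✗
2: successors {1, 2, 3, 4}; []~p & p there: 1:F, 2:F, 3:F, 4:F. ✗
3: successors {1, 4}; []~p & p there: 1:F, 4:F. ✗
4: successors {2, 3, 4}; []~p & p there: 2:F, 3:F, 4:F. ✗
— 0 worlds.

1 and 0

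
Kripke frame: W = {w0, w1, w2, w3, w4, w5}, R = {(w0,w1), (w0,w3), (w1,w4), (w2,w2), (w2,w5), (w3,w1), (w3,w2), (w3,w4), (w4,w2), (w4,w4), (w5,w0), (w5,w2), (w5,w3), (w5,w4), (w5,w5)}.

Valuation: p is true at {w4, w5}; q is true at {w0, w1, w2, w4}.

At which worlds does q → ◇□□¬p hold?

{w3, w5}

w0: q is T, ◇□□¬p is F. ✗
w1: q is T, ◇□□¬p is F. ✗
w2: q is T, ◇□□¬p is F. ✗
w3: q is F, ◇□□¬p is F. ✓
w4: q is T, ◇□□¬p is F. ✗
w5: q is F, ◇□□¬p is F. ✓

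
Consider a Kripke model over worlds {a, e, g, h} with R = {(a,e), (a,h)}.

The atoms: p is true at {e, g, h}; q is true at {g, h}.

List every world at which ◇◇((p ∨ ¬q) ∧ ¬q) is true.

∅

a: successors {e, h}; ◇((p ∨ ¬q) ∧ ¬q) there: e:F, h:F. ✗
e: no successors, so ◇◇((p ∨ ¬q) ∧ ¬q) fails. ✗
g: no successors, so ◇◇((p ∨ ¬q) ∧ ¬q) fails. ✗
h: no successors, so ◇◇((p ∨ ¬q) ∧ ¬q) fails. ✗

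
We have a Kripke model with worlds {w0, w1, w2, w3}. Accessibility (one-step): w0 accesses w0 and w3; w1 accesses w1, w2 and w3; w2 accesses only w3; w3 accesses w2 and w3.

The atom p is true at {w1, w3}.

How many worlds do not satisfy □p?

w0: successors {w0, w3}; p there: w0:F, w3:T. ✗
w1: successors {w1, w2, w3}; p there: w1:T, w2:F, w3:T. ✗
w2: successors {w3}; p there: w3:T. ✓
w3: successors {w2, w3}; p there: w2:F, w3:T. ✗
Satisfying worlds: {w2}.
So □p fails at the other 3 worlds.

3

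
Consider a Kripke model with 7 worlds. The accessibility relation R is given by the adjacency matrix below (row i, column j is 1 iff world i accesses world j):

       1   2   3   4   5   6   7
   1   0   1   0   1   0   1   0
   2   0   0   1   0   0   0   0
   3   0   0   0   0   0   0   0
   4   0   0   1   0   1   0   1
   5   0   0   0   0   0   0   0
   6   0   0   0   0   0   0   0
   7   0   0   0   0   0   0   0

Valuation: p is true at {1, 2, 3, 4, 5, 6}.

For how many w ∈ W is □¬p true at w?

1: successors {2, 4, 6}; ¬p there: 2:F, 4:F, 6:F. ✗
2: successors {3}; ¬p there: 3:F. ✗
3: no successors, so □¬p holds vacuously. ✓
4: successors {3, 5, 7}; ¬p there: 3:F, 5:F, 7:T. ✗
5: no successors, so □¬p holds vacuously. ✓
6: no successors, so □¬p holds vacuously. ✓
7: no successors, so □¬p holds vacuously. ✓
Satisfying worlds: {3, 5, 6, 7}.

4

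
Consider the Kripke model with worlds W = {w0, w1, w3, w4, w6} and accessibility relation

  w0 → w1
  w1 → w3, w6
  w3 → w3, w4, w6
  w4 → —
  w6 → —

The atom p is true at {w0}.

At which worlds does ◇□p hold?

w0: successors {w1}; □p there: w1:F. ✗
w1: successors {w3, w6}; □p there: w3:F, w6:T. ✓
w3: successors {w3, w4, w6}; □p there: w3:F, w4:T, w6:T. ✓
w4: no successors, so ◇□p fails. ✗
w6: no successors, so ◇□p fails. ✗

{w1, w3}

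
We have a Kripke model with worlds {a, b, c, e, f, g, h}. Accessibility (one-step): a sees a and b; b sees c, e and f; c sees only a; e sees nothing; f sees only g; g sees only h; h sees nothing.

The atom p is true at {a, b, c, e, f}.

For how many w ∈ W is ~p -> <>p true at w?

5

a: ~p is F, <>p is T. ✓
b: ~p is F, <>p is T. ✓
c: ~p is F, <>p is T. ✓
e: ~p is F, <>p is F. ✓
f: ~p is F, <>p is F. ✓
g: ~p is T, <>p is F. ✗
h: ~p is T, <>p is F. ✗
Satisfying worlds: {a, b, c, e, f}.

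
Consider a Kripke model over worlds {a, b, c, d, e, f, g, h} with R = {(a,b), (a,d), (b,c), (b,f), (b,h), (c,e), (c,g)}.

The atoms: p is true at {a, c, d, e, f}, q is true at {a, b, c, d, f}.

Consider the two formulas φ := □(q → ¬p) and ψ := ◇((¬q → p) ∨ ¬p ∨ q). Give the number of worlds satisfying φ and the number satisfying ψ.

For □(q → ¬p):
a: successors {b, d}; q → ¬p there: b:T, d:F. ✗
b: successors {c, f, h}; q → ¬p there: c:F, f:F, h:T. ✗
c: successors {e, g}; q → ¬p there: e:T, g:T. ✓
d: no successors, so □(q → ¬p) holds vacuously. ✓
e: no successors, so □(q → ¬p) holds vacuously. ✓
f: no successors, so □(q → ¬p) holds vacuously. ✓
g: no successors, so □(q → ¬p) holds vacuously. ✓
h: no successors, so □(q → ¬p) holds vacuously. ✓
— 6 worlds.
For ◇((¬q → p) ∨ ¬p ∨ q):
a: successors {b, d}; (¬q → p) ∨ ¬p ∨ q there: b:T, d:T. ✓
b: successors {c, f, h}; (¬q → p) ∨ ¬p ∨ q there: c:T, f:T, h:T. ✓
c: successors {e, g}; (¬q → p) ∨ ¬p ∨ q there: e:T, g:T. ✓
d: no successors, so ◇((¬q → p) ∨ ¬p ∨ q) fails. ✗
e: no successors, so ◇((¬q → p) ∨ ¬p ∨ q) fails. ✗
f: no successors, so ◇((¬q → p) ∨ ¬p ∨ q) fails. ✗
g: no successors, so ◇((¬q → p) ∨ ¬p ∨ q) fails. ✗
h: no successors, so ◇((¬q → p) ∨ ¬p ∨ q) fails. ✗
— 3 worlds.

6 and 3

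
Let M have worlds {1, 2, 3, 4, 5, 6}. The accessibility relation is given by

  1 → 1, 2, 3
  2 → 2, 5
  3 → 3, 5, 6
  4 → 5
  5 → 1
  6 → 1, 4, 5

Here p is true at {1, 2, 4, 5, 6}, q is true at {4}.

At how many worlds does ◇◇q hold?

1

1: successors {1, 2, 3}; ◇q there: 1:F, 2:F, 3:F. ✗
2: successors {2, 5}; ◇q there: 2:F, 5:F. ✗
3: successors {3, 5, 6}; ◇q there: 3:F, 5:F, 6:T. ✓
4: successors {5}; ◇q there: 5:F. ✗
5: successors {1}; ◇q there: 1:F. ✗
6: successors {1, 4, 5}; ◇q there: 1:F, 4:F, 5:F. ✗
Satisfying worlds: {3}.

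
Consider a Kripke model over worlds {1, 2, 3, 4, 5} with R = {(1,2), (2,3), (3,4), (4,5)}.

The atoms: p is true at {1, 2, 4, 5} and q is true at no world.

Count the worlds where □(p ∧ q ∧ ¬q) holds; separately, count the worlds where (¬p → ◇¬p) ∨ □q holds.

1 and 4

For □(p ∧ q ∧ ¬q):
1: successors {2}; p ∧ q ∧ ¬q there: 2:F. ✗
2: successors {3}; p ∧ q ∧ ¬q there: 3:F. ✗
3: successors {4}; p ∧ q ∧ ¬q there: 4:F. ✗
4: successors {5}; p ∧ q ∧ ¬q there: 5:F. ✗
5: no successors, so □(p ∧ q ∧ ¬q) holds vacuously. ✓
— 1 world.
For (¬p → ◇¬p) ∨ □q:
1: ¬p → ◇¬p is T, □q is F. ✓
2: ¬p → ◇¬p is T, □q is F. ✓
3: ¬p → ◇¬p is F, □q is F. ✗
4: ¬p → ◇¬p is T, □q is F. ✓
5: ¬p → ◇¬p is T, □q is T. ✓
— 4 worlds.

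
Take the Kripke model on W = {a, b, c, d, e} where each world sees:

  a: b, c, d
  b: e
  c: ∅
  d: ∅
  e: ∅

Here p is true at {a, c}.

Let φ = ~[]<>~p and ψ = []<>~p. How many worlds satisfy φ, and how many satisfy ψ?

For ~[]<>~p:
a: []<>~p is F. ✓
b: []<>~p is F. ✓
c: []<>~p is T. ✗
d: []<>~p is T. ✗
e: []<>~p is T. ✗
— 2 worlds.
For []<>~p:
a: successors {b, c, d}; <>~p there: b:T, c:F, d:F. ✗
b: successors {e}; <>~p there: e:F. ✗
c: no successors, so []<>~p holds vacuously. ✓
d: no successors, so []<>~p holds vacuously. ✓
e: no successors, so []<>~p holds vacuously. ✓
— 3 worlds.

2 and 3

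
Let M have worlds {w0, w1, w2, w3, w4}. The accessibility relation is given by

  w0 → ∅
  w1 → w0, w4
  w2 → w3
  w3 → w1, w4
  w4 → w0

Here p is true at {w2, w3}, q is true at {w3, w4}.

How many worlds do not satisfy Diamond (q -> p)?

1

w0: no successors, so Diamond (q -> p) fails. ✗
w1: successors {w0, w4}; q -> p there: w0:T, w4:F. ✓
w2: successors {w3}; q -> p there: w3:T. ✓
w3: successors {w1, w4}; q -> p there: w1:T, w4:F. ✓
w4: successors {w0}; q -> p there: w0:T. ✓
Satisfying worlds: {w1, w2, w3, w4}.
So Diamond (q -> p) fails at the other 1 world.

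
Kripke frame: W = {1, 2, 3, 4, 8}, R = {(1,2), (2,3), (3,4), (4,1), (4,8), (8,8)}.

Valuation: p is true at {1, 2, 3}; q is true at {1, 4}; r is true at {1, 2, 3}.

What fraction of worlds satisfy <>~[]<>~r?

1: successors {2}; ~[]<>~r there: 2:F. ✗
2: successors {3}; ~[]<>~r there: 3:F. ✗
3: successors {4}; ~[]<>~r there: 4:T. ✓
4: successors {1, 8}; ~[]<>~r there: 1:T, 8:F. ✓
8: successors {8}; ~[]<>~r there: 8:F. ✗
That's 2 of 5 worlds, so 2/5.

2/5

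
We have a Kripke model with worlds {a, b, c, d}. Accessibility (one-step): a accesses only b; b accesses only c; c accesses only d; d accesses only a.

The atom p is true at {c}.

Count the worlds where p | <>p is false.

2

a: p is F, <>p is F. ✗
b: p is F, <>p is T. ✓
c: p is T, <>p is F. ✓
d: p is F, <>p is F. ✗
Satisfying worlds: {b, c}.
So p | <>p fails at the other 2 worlds.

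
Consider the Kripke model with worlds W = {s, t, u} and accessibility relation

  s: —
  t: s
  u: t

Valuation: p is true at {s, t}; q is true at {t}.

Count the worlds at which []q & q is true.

s: []q is T, q is F. ✗
t: []q is F, q is T. ✗
u: []q is T, q is F. ✗
Satisfying worlds: ∅.

0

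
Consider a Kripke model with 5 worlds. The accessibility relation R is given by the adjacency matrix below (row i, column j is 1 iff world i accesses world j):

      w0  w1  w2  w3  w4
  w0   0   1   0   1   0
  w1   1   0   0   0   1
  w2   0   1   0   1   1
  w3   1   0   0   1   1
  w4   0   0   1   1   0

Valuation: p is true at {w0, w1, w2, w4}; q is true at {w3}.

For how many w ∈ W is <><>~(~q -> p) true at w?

w0: successors {w1, w3}; <>~(~q -> p) there: w1:F, w3:F. ✗
w1: successors {w0, w4}; <>~(~q -> p) there: w0:F, w4:F. ✗
w2: successors {w1, w3, w4}; <>~(~q -> p) there: w1:F, w3:F, w4:F. ✗
w3: successors {w0, w3, w4}; <>~(~q -> p) there: w0:F, w3:F, w4:F. ✗
w4: successors {w2, w3}; <>~(~q -> p) there: w2:F, w3:F. ✗
Satisfying worlds: ∅.

0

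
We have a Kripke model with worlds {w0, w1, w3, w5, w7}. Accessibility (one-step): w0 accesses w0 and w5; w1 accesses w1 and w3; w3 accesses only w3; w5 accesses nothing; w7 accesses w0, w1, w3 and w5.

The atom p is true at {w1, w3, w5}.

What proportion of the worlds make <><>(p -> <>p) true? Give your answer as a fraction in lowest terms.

4/5

w0: successors {w0, w5}; <>(p -> <>p) there: w0:T, w5:F. ✓
w1: successors {w1, w3}; <>(p -> <>p) there: w1:T, w3:T. ✓
w3: successors {w3}; <>(p -> <>p) there: w3:T. ✓
w5: no successors, so <><>(p -> <>p) fails. ✗
w7: successors {w0, w1, w3, w5}; <>(p -> <>p) there: w0:T, w1:T, w3:T, w5:F. ✓
That's 4 of 5 worlds, so 4/5.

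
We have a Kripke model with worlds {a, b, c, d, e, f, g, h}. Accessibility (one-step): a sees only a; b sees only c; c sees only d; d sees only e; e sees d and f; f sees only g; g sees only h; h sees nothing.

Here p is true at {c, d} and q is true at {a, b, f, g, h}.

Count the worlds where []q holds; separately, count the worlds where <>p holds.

For []q:
a: successors {a}; q there: a:T. ✓
b: successors {c}; q there: c:F. ✗
c: successors {d}; q there: d:F. ✗
d: successors {e}; q there: e:F. ✗
e: successors {d, f}; q there: d:F, f:T. ✗
f: successors {g}; q there: g:T. ✓
g: successors {h}; q there: h:T. ✓
h: no successors, so []q holds vacuously. ✓
— 4 worlds.
For <>p:
a: successors {a}; p there: a:F. ✗
b: successors {c}; p there: c:T. ✓
c: successors {d}; p there: d:T. ✓
d: successors {e}; p there: e:F. ✗
e: successors {d, f}; p there: d:T, f:F. ✓
f: successors {g}; p there: g:F. ✗
g: successors {h}; p there: h:F. ✗
h: no successors, so <>p fails. ✗
— 3 worlds.

4 and 3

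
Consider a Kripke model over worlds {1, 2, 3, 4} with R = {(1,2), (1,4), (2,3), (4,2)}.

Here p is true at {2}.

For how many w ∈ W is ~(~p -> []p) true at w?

1

1: ~p -> []p is F. ✓
2: ~p -> []p is T. ✗
3: ~p -> []p is T. ✗
4: ~p -> []p is T. ✗
Satisfying worlds: {1}.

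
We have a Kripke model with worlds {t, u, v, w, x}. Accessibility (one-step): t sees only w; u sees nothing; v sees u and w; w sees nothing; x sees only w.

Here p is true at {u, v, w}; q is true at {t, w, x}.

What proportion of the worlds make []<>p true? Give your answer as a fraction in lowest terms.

2/5

t: successors {w}; <>p there: w:F. ✗
u: no successors, so []<>p holds vacuously. ✓
v: successors {u, w}; <>p there: u:F, w:F. ✗
w: no successors, so []<>p holds vacuously. ✓
x: successors {w}; <>p there: w:F. ✗
That's 2 of 5 worlds, so 2/5.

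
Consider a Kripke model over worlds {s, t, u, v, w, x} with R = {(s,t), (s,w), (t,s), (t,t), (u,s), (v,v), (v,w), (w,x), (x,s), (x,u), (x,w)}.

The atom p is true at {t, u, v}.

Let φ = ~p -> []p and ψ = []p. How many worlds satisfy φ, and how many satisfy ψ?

For ~p -> []p:
s: ~p is T, []p is F. ✗
t: ~p is F, []p is F. ✓
u: ~p is F, []p is F. ✓
v: ~p is F, []p is F. ✓
w: ~p is T, []p is F. ✗
x: ~p is T, []p is F. ✗
— 3 worlds.
For []p:
s: successors {t, w}; p there: t:T, w:F. ✗
t: successors {s, t}; p there: s:F, t:T. ✗
u: successors {s}; p there: s:F. ✗
v: successors {v, w}; p there: v:T, w:F. ✗
w: successors {x}; p there: x:F. ✗
x: successors {s, u, w}; p there: s:F, u:T, w:F. ✗
— 0 worlds.

3 and 0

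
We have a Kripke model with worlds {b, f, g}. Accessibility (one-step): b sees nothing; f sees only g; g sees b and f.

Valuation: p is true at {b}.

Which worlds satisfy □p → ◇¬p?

{f, g}

b: □p is T, ◇¬p is F. ✗
f: □p is F, ◇¬p is T. ✓
g: □p is F, ◇¬p is T. ✓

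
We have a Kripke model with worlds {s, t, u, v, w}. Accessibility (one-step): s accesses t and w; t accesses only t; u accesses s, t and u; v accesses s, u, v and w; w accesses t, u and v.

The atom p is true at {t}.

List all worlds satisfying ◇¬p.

{s, u, v, w}

s: successors {t, w}; ¬p there: t:F, w:T. ✓
t: successors {t}; ¬p there: t:F. ✗
u: successors {s, t, u}; ¬p there: s:T, t:F, u:T. ✓
v: successors {s, u, v, w}; ¬p there: s:T, u:T, v:T, w:T. ✓
w: successors {t, u, v}; ¬p there: t:F, u:T, v:T. ✓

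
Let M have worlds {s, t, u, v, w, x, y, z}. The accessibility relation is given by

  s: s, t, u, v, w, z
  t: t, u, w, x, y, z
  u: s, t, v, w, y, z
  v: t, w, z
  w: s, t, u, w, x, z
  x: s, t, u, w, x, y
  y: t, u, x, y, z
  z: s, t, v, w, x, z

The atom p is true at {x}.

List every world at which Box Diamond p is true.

{v}

s: successors {s, t, u, v, w, z}; Diamond p there: s:F, t:T, u:F, v:F, w:T, z:T. ✗
t: successors {t, u, w, x, y, z}; Diamond p there: t:T, u:F, w:T, x:T, y:T, z:T. ✗
u: successors {s, t, v, w, y, z}; Diamond p there: s:F, t:T, v:F, w:T, y:T, z:T. ✗
v: successors {t, w, z}; Diamond p there: t:T, w:T, z:T. ✓
w: successors {s, t, u, w, x, z}; Diamond p there: s:F, t:T, u:F, w:T, x:T, z:T. ✗
x: successors {s, t, u, w, x, y}; Diamond p there: s:F, t:T, u:F, w:T, x:T, y:T. ✗
y: successors {t, u, x, y, z}; Diamond p there: t:T, u:F, x:T, y:T, z:T. ✗
z: successors {s, t, v, w, x, z}; Diamond p there: s:F, t:T, v:F, w:T, x:T, z:T. ✗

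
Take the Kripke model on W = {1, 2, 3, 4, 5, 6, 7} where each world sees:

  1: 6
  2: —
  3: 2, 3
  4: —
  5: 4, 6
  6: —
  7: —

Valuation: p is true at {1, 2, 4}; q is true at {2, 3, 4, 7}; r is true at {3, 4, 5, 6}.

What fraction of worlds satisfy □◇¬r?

4/7

1: successors {6}; ◇¬r there: 6:F. ✗
2: no successors, so □◇¬r holds vacuously. ✓
3: successors {2, 3}; ◇¬r there: 2:F, 3:T. ✗
4: no successors, so □◇¬r holds vacuously. ✓
5: successors {4, 6}; ◇¬r there: 4:F, 6:F. ✗
6: no successors, so □◇¬r holds vacuously. ✓
7: no successors, so □◇¬r holds vacuously. ✓
That's 4 of 7 worlds, so 4/7.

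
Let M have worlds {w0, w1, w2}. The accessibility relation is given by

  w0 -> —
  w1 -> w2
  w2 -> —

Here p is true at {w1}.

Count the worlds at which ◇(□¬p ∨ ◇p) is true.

1

w0: no successors, so ◇(□¬p ∨ ◇p) fails. ✗
w1: successors {w2}; □¬p ∨ ◇p there: w2:T. ✓
w2: no successors, so ◇(□¬p ∨ ◇p) fails. ✗
Satisfying worlds: {w1}.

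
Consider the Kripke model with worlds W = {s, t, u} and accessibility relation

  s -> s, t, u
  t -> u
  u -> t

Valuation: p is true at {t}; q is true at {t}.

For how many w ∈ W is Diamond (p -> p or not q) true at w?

3

s: successors {s, t, u}; p -> p or not q there: s:T, t:T, u:T. ✓
t: successors {u}; p -> p or not q there: u:T. ✓
u: successors {t}; p -> p or not q there: t:T. ✓
Satisfying worlds: {s, t, u}.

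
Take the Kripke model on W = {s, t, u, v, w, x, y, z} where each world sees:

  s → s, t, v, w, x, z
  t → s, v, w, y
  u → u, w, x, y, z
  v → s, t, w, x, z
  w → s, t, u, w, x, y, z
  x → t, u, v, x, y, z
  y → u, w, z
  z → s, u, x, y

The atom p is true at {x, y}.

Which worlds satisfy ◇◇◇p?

s: successors {s, t, v, w, x, z}; ◇◇p there: s:T, t:T, v:T, w:T, x:T, z:T. ✓
t: successors {s, v, w, y}; ◇◇p there: s:T, v:T, w:T, y:T. ✓
u: successors {u, w, x, y, z}; ◇◇p there: u:T, w:T, x:T, y:T, z:T. ✓
v: successors {s, t, w, x, z}; ◇◇p there: s:T, t:T, w:T, x:T, z:T. ✓
w: successors {s, t, u, w, x, y, z}; ◇◇p there: s:T, t:T, u:T, w:T, x:T, y:T, z:T. ✓
x: successors {t, u, v, x, y, z}; ◇◇p there: t:T, u:T, v:T, x:T, y:T, z:T. ✓
y: successors {u, w, z}; ◇◇p there: u:T, w:T, z:T. ✓
z: successors {s, u, x, y}; ◇◇p there: s:T, u:T, x:T, y:T. ✓

{s, t, u, v, w, x, y, z}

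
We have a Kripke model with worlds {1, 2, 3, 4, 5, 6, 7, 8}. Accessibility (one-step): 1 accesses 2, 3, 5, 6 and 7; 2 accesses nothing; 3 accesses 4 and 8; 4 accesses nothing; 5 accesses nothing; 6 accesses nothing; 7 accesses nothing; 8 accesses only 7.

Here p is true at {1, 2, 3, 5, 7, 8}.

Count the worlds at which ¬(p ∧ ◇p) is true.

5

1: p ∧ ◇p is T. ✗
2: p ∧ ◇p is F. ✓
3: p ∧ ◇p is T. ✗
4: p ∧ ◇p is F. ✓
5: p ∧ ◇p is F. ✓
6: p ∧ ◇p is F. ✓
7: p ∧ ◇p is F. ✓
8: p ∧ ◇p is T. ✗
Satisfying worlds: {2, 4, 5, 6, 7}.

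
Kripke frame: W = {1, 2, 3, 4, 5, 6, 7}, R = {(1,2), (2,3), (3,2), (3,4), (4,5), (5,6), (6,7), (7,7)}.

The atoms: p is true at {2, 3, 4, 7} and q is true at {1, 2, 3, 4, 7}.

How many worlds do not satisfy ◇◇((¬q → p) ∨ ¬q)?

1: successors {2}; ◇((¬q → p) ∨ ¬q) there: 2:T. ✓
2: successors {3}; ◇((¬q → p) ∨ ¬q) there: 3:T. ✓
3: successors {2, 4}; ◇((¬q → p) ∨ ¬q) there: 2:T, 4:T. ✓
4: successors {5}; ◇((¬q → p) ∨ ¬q) there: 5:T. ✓
5: successors {6}; ◇((¬q → p) ∨ ¬q) there: 6:T. ✓
6: successors {7}; ◇((¬q → p) ∨ ¬q) there: 7:T. ✓
7: successors {7}; ◇((¬q → p) ∨ ¬q) there: 7:T. ✓
Satisfying worlds: {1, 2, 3, 4, 5, 6, 7}.
So ◇◇((¬q → p) ∨ ¬q) fails at the other 0 worlds.

0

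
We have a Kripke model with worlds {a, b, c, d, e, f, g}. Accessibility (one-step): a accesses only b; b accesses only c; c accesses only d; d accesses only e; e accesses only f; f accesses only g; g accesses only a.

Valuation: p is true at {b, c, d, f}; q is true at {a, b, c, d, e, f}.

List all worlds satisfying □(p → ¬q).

a: successors {b}; p → ¬q there: b:F. ✗
b: successors {c}; p → ¬q there: c:F. ✗
c: successors {d}; p → ¬q there: d:F. ✗
d: successors {e}; p → ¬q there: e:T. ✓
e: successors {f}; p → ¬q there: f:F. ✗
f: successors {g}; p → ¬q there: g:T. ✓
g: successors {a}; p → ¬q there: a:T. ✓

{d, f, g}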